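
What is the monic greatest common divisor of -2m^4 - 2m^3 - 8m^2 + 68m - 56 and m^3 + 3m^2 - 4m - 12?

m - 2

Euclidean algorithm in ℚ[m]:
  -2m^4 - 2m^3 - 8m^2 + 68m - 56 = (-2m + 4)(m^3 + 3m^2 - 4m - 12) + (-28m^2 + 60m - 8)
  m^3 + 3m^2 - 4m - 12 = (-(1/28)m - 9/49)(-28m^2 + 60m - 8) + ((330/49)m - 660/49)
  -28m^2 + 60m - 8 = (-(686/165)m + 98/165)((330/49)m - 660/49) + (0)
Last nonzero remainder: (330/49)m - 660/49. Dividing through by 330/49 gives the monic gcd m - 2.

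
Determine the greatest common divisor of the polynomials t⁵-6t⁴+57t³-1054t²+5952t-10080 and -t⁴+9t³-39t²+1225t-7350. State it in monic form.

t²+8t+105

Apply the Euclidean algorithm:
  t⁵-6t⁴+57t³-1054t²+5952t-10080 = (-t-3)(-t⁴+9t³-39t²+1225t-7350) + (45t³+54t²+2277t-32130)
  -t⁴+9t³-39t²+1225t-7350 = (-(1/45)t+17/75)(45t³+54t²+2277t-32130) + (-(16/25)t²-(128/25)t-336/5)
  45t³+54t²+2277t-32130 = (-(1125/16)t+3825/8)(-(16/25)t²-(128/25)t-336/5) + (0)
Last nonzero remainder: -(16/25)t²-(128/25)t-336/5. Dividing through by -16/25 gives the monic gcd t²+8t+105.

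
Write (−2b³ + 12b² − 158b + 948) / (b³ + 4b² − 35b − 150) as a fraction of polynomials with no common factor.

(−2b² − 158)/(b² + 10b + 25)

Apply the Euclidean algorithm:
  −2b³ + 12b² − 158b + 948 = (−2)(b³ + 4b² − 35b − 150) + (20b² − 228b + 648)
  b³ + 4b² − 35b − 150 = ((1/20)b + 77/100)(20b² − 228b + 648) + ((2704/25)b − 16224/25)
  20b² − 228b + 648 = ((125/676)b − 675/676)((2704/25)b − 16224/25) + (0)
Last nonzero remainder: (2704/25)b − 16224/25. Dividing through by 2704/25 gives the monic gcd b − 6.
Cancel b − 6 from numerator and denominator to get the reduced form.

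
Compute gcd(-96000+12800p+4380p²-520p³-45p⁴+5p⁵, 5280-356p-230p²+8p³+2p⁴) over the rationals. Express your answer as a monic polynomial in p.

240-38p-7p²+p³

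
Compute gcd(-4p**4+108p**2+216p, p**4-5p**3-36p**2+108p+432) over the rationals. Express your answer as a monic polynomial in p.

p**2-3p-18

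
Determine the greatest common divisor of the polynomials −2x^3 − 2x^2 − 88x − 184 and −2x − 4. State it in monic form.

Repeated division with remainder:
  −2x^3 − 2x^2 − 88x − 184 = (x^2 − x + 46)(−2x − 4) + (0)
Last nonzero remainder: −2x − 4. Dividing through by −2 gives the monic gcd x + 2.

x + 2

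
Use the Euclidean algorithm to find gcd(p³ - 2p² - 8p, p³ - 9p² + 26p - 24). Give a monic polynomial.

p - 4

Apply the Euclidean algorithm:
  p³ - 2p² - 8p = (p³ - 9p² + 26p - 24) + (7p² - 34p + 24)
  p³ - 9p² + 26p - 24 = ((1/7)p - 29/49)(7p² - 34p + 24) + ((120/49)p - 480/49)
  7p² - 34p + 24 = ((343/120)p - 49/20)((120/49)p - 480/49) + (0)
Last nonzero remainder: (120/49)p - 480/49. Dividing through by 120/49 gives the monic gcd p - 4.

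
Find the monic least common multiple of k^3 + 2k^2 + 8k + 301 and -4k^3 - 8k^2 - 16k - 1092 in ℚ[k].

k^5 - 3k^4 + 37k^3 + 339k^2 - 1193k + 11739

Euclidean algorithm in ℚ[k]:
  k^3 + 2k^2 + 8k + 301 = (-1/4)(-4k^3 - 8k^2 - 16k - 1092) + (4k + 28)
  -4k^3 - 8k^2 - 16k - 1092 = (-k^2 + 5k - 39)(4k + 28) + (0)
Last nonzero remainder: 4k + 28. Dividing through by 4 gives the monic gcd k + 7.
Then lcm(f, g) = f·g / gcd(f, g); expanding and making the result monic gives the answer.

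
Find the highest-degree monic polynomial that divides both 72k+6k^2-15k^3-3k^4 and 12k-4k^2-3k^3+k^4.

Euclidean algorithm in ℚ[k]:
  -3k^4-15k^3+6k^2+72k = (-3)(k^4-3k^3-4k^2+12k) + (-24k^3-6k^2+108k)
  k^4-3k^3-4k^2+12k = (-(1/24)k+13/96)(-24k^3-6k^2+108k) + ((21/16)k^2-(21/8)k)
  -24k^3-6k^2+108k = (-(128/7)k-288/7)((21/16)k^2-(21/8)k) + (0)
Last nonzero remainder: (21/16)k^2-(21/8)k. Dividing through by 21/16 gives the monic gcd k^2-2k.

-2k+k^2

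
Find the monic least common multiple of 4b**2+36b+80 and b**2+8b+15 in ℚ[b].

Repeated division with remainder:
  4b**2+36b+80 = (4)(b**2+8b+15) + (4b+20)
  b**2+8b+15 = ((1/4)b+3/4)(4b+20) + (0)
Last nonzero remainder: 4b+20. Dividing through by 4 gives the monic gcd b+5.
Then lcm(f, g) = f·g / gcd(f, g); expanding and making the result monic gives the answer.

b**3+12b**2+47b+60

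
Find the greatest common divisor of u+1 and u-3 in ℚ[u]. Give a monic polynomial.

1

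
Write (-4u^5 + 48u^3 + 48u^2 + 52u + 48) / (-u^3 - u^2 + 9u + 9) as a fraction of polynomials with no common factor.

(4u^3 - 16u^2 + 4u - 16)/(u - 3)

Repeated division with remainder:
  -4u^5 + 48u^3 + 48u^2 + 52u + 48 = (4u^2 - 4u - 8)(-u^3 - u^2 + 9u + 9) + (40u^2 + 160u + 120)
  -u^3 - u^2 + 9u + 9 = (-(1/40)u + 3/40)(40u^2 + 160u + 120) + (0)
Last nonzero remainder: 40u^2 + 160u + 120. Dividing through by 40 gives the monic gcd u^2 + 4u + 3.
Cancel u^2 + 4u + 3 from numerator and denominator to get the reduced form.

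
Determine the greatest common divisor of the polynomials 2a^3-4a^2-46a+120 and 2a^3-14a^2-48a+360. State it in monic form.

a+5

Euclidean algorithm in ℚ[a]:
  2a^3-4a^2-46a+120 = (2a^3-14a^2-48a+360) + (10a^2+2a-240)
  2a^3-14a^2-48a+360 = ((1/5)a-36/25)(10a^2+2a-240) + ((72/25)a+72/5)
  10a^2+2a-240 = ((125/36)a-50/3)((72/25)a+72/5) + (0)
Last nonzero remainder: (72/25)a+72/5. Dividing through by 72/25 gives the monic gcd a+5.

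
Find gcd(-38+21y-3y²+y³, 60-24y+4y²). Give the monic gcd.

1

Repeated division with remainder:
  y³-3y²+21y-38 = ((1/4)y+3/4)(4y²-24y+60) + (24y-83)
  4y²-24y+60 = ((1/6)y-61/144)(24y-83) + (3577/144)
  24y-83 = ((3456/3577)y-11952/3577)(3577/144) + (0)
The last nonzero remainder is the constant 3577/144, so the polynomials are coprime and gcd = 1.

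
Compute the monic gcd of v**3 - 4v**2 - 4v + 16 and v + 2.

Euclidean algorithm in ℚ[v]:
  v**3 - 4v**2 - 4v + 16 = (v**2 - 6v + 8)(v + 2) + (0)
The last nonzero remainder v + 2 is already monic.

v + 2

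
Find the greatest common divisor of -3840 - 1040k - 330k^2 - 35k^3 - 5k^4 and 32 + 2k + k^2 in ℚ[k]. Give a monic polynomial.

32 + 2k + k^2

Apply the Euclidean algorithm:
  -5k^4 - 35k^3 - 330k^2 - 1040k - 3840 = (-5k^2 - 25k - 120)(k^2 + 2k + 32) + (0)
The last nonzero remainder k^2 + 2k + 32 is already monic.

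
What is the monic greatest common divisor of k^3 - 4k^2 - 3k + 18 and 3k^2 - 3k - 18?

k^2 - k - 6

By polynomial division,
  k^3 - 4k^2 - 3k + 18 = ((1/3)k - 1)(3k^2 - 3k - 18) + (0)
Last nonzero remainder: 3k^2 - 3k - 18. Dividing through by 3 gives the monic gcd k^2 - k - 6.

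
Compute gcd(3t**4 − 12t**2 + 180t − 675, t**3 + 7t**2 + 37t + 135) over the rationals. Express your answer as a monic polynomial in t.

Repeated division with remainder:
  3t**4 − 12t**2 + 180t − 675 = (3t − 21)(t**3 + 7t**2 + 37t + 135) + (24t**2 + 552t + 2160)
  t**3 + 7t**2 + 37t + 135 = ((1/24)t − 2/3)(24t**2 + 552t + 2160) + (315t + 1575)
  24t**2 + 552t + 2160 = ((8/105)t + 48/35)(315t + 1575) + (0)
Last nonzero remainder: 315t + 1575. Dividing through by 315 gives the monic gcd t + 5.

t + 5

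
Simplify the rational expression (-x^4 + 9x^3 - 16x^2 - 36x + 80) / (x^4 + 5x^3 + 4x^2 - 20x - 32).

(-x^2 + 9x - 20)/(x^2 + 5x + 8)

Repeated division with remainder:
  -x^4 + 9x^3 - 16x^2 - 36x + 80 = (-1)(x^4 + 5x^3 + 4x^2 - 20x - 32) + (14x^3 - 12x^2 - 56x + 48)
  x^4 + 5x^3 + 4x^2 - 20x - 32 = ((1/14)x + 41/98)(14x^3 - 12x^2 - 56x + 48) + ((638/49)x^2 - 2552/49)
  14x^3 - 12x^2 - 56x + 48 = ((343/319)x - 294/319)((638/49)x^2 - 2552/49) + (0)
Last nonzero remainder: (638/49)x^2 - 2552/49. Dividing through by 638/49 gives the monic gcd x^2 - 4.
Cancel x^2 - 4 from numerator and denominator to get the reduced form.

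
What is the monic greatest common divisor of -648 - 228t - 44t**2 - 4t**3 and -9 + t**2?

Apply the Euclidean algorithm:
  -4t**3 - 44t**2 - 228t - 648 = (-4t - 44)(t**2 - 9) + (-264t - 1044)
  t**2 - 9 = (-(1/264)t + 29/1936)(-264t - 1044) + (3213/484)
  -264t - 1044 = (-(42592/1071)t - 56144/357)(3213/484) + (0)
The last nonzero remainder is the constant 3213/484, so the polynomials are coprime and gcd = 1.

1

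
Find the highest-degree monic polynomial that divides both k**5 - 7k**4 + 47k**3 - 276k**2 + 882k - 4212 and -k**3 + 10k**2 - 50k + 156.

Apply the Euclidean algorithm:
  k**5 - 7k**4 + 47k**3 - 276k**2 + 882k - 4212 = (-k**2 - 3k - 27)(-k**3 + 10k**2 - 50k + 156) + (0)
Last nonzero remainder: -k**3 + 10k**2 - 50k + 156. Dividing through by -1 gives the monic gcd k**3 - 10k**2 + 50k - 156.

k**3 - 10k**2 + 50k - 156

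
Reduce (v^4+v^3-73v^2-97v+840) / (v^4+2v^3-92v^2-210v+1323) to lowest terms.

Euclidean algorithm in ℚ[v]:
  v^4+v^3-73v^2-97v+840 = (v^4+2v^3-92v^2-210v+1323) + (-v^3+19v^2+113v-483)
  v^4+2v^3-92v^2-210v+1323 = (-v-21)(-v^3+19v^2+113v-483) + (420v^2+1680v-8820)
  -v^3+19v^2+113v-483 = (-(1/420)v+23/420)(420v^2+1680v-8820) + (0)
Last nonzero remainder: 420v^2+1680v-8820. Dividing through by 420 gives the monic gcd v^2+4v-21.
Cancel v^2+4v-21 from numerator and denominator to get the reduced form.

(v^2-3v-40)/(v^2-2v-63)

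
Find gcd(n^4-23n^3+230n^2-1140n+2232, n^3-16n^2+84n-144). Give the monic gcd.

n^2-12n+36

Euclidean algorithm in ℚ[n]:
  n^4-23n^3+230n^2-1140n+2232 = (n-7)(n^3-16n^2+84n-144) + (34n^2-408n+1224)
  n^3-16n^2+84n-144 = ((1/34)n-2/17)(34n^2-408n+1224) + (0)
Last nonzero remainder: 34n^2-408n+1224. Dividing through by 34 gives the monic gcd n^2-12n+36.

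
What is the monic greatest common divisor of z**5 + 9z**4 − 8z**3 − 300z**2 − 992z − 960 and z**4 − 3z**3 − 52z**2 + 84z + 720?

Apply the Euclidean algorithm:
  z**5 + 9z**4 − 8z**3 − 300z**2 − 992z − 960 = (z + 12)(z**4 − 3z**3 − 52z**2 + 84z + 720) + (80z**3 + 240z**2 − 2720z − 9600)
  z**4 − 3z**3 − 52z**2 + 84z + 720 = ((1/80)z − 3/40)(80z**3 + 240z**2 − 2720z − 9600) + (0)
Last nonzero remainder: 80z**3 + 240z**2 − 2720z − 9600. Dividing through by 80 gives the monic gcd z**3 + 3z**2 − 34z − 120.

z**3 + 3z**2 − 34z − 120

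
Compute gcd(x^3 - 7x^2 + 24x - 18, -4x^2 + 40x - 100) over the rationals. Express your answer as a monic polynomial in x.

1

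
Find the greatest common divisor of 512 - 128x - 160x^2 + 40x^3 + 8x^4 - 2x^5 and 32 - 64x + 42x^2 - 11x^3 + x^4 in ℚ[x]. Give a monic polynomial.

-32 + 32x - 10x^2 + x^3

Apply the Euclidean algorithm:
  -2x^5 + 8x^4 + 40x^3 - 160x^2 - 128x + 512 = (-2x - 14)(x^4 - 11x^3 + 42x^2 - 64x + 32) + (-30x^3 + 300x^2 - 960x + 960)
  x^4 - 11x^3 + 42x^2 - 64x + 32 = (-(1/30)x + 1/30)(-30x^3 + 300x^2 - 960x + 960) + (0)
Last nonzero remainder: -30x^3 + 300x^2 - 960x + 960. Dividing through by -30 gives the monic gcd x^3 - 10x^2 + 32x - 32.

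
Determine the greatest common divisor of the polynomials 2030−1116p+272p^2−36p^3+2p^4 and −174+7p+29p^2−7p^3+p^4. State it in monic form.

By polynomial division,
  2p^4−36p^3+272p^2−1116p+2030 = (2)(p^4−7p^3+29p^2+7p−174) + (−22p^3+214p^2−1130p+2378)
  p^4−7p^3+29p^2+7p−174 = (−(1/22)p−15/121)(−22p^3+214p^2−1130p+2378) + ((504/121)p^2−(3024/121)p+14616/121)
  −22p^3+214p^2−1130p+2378 = (−(1331/252)p+4961/252)((504/121)p^2−(3024/121)p+14616/121) + (0)
Last nonzero remainder: (504/121)p^2−(3024/121)p+14616/121. Dividing through by 504/121 gives the monic gcd p^2−6p+29.

29−6p+p^2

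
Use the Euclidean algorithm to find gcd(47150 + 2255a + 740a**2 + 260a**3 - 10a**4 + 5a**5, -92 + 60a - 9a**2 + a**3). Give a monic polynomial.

46 - 7a + a**2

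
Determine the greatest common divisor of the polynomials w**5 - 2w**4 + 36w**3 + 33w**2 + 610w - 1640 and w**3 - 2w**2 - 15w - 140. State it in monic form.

Repeated division with remainder:
  w**5 - 2w**4 + 36w**3 + 33w**2 + 610w - 1640 = (w**2 + 51)(w**3 - 2w**2 - 15w - 140) + (275w**2 + 1375w + 5500)
  w**3 - 2w**2 - 15w - 140 = ((1/275)w - 7/275)(275w**2 + 1375w + 5500) + (0)
Last nonzero remainder: 275w**2 + 1375w + 5500. Dividing through by 275 gives the monic gcd w**2 + 5w + 20.

w**2 + 5w + 20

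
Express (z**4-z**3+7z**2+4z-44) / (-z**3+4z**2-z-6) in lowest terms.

Apply the Euclidean algorithm:
  z**4-z**3+7z**2+4z-44 = (-z-3)(-z**3+4z**2-z-6) + (18z**2-5z-62)
  -z**3+4z**2-z-6 = (-(1/18)z+67/324)(18z**2-5z-62) + (-(1105/324)z+1105/162)
  18z**2-5z-62 = (-(5832/1105)z-10044/1105)(-(1105/324)z+1105/162) + (0)
Last nonzero remainder: -(1105/324)z+1105/162. Dividing through by -1105/324 gives the monic gcd z-2.
Cancel z-2 from numerator and denominator to get the reduced form.

(-z**3-z**2-9z-22)/(z**2-2z-3)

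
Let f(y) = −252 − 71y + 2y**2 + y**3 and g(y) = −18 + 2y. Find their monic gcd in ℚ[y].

By polynomial division,
  y**3 + 2y**2 − 71y − 252 = ((1/2)y**2 + (11/2)y + 14)(2y − 18) + (0)
Last nonzero remainder: 2y − 18. Dividing through by 2 gives the monic gcd y − 9.

−9 + y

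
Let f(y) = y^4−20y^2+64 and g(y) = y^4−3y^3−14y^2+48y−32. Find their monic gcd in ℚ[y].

Euclidean algorithm in ℚ[y]:
  y^4−20y^2+64 = (y^4−3y^3−14y^2+48y−32) + (3y^3−6y^2−48y+96)
  y^4−3y^3−14y^2+48y−32 = ((1/3)y−1/3)(3y^3−6y^2−48y+96) + (0)
Last nonzero remainder: 3y^3−6y^2−48y+96. Dividing through by 3 gives the monic gcd y^3−2y^2−16y+32.

y^3−2y^2−16y+32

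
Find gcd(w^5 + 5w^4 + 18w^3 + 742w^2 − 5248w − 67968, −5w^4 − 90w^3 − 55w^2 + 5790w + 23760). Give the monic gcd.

w^2 + w − 72

By polynomial division,
  w^5 + 5w^4 + 18w^3 + 742w^2 − 5248w − 67968 = (−(1/5)w + 13/5)(−5w^4 − 90w^3 − 55w^2 + 5790w + 23760) + (241w^3 + 2043w^2 − 15550w − 129744)
  −5w^4 − 90w^3 − 55w^2 + 5790w + 23760 = (−(5/241)w − 11475/58081)(241w^3 + 2043w^2 − 15550w − 129744) + ((1511220/58081)w^2 + (1511220/58081)w − 108807840/58081)
  241w^3 + 2043w^2 − 15550w − 129744 = ((13997521/1511220)w + 52330981/755610)((1511220/58081)w^2 + (1511220/58081)w − 108807840/58081) + (0)
Last nonzero remainder: (1511220/58081)w^2 + (1511220/58081)w − 108807840/58081. Dividing through by 1511220/58081 gives the monic gcd w^2 + w − 72.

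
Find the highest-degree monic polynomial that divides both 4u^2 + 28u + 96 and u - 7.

1

Euclidean algorithm in ℚ[u]:
  4u^2 + 28u + 96 = (4u + 56)(u - 7) + (488)
  u - 7 = ((1/488)u - 7/488)(488) + (0)
The last nonzero remainder is the constant 488, so the polynomials are coprime and gcd = 1.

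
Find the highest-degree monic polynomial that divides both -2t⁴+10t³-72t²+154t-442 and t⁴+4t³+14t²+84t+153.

Repeated division with remainder:
  -2t⁴+10t³-72t²+154t-442 = (-2)(t⁴+4t³+14t²+84t+153) + (18t³-44t²+322t-136)
  t⁴+4t³+14t²+84t+153 = ((1/18)t+29/81)(18t³-44t²+322t-136) + ((961/81)t²-(1922/81)t+16337/81)
  18t³-44t²+322t-136 = ((1458/961)t-648/961)((961/81)t²-(1922/81)t+16337/81) + (0)
Last nonzero remainder: (961/81)t²-(1922/81)t+16337/81. Dividing through by 961/81 gives the monic gcd t²-2t+17.

t²-2t+17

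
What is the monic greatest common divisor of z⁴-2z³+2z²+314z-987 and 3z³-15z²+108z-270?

z-3

Repeated division with remainder:
  z⁴-2z³+2z²+314z-987 = ((1/3)z+1)(3z³-15z²+108z-270) + (-19z²+296z-717)
  3z³-15z²+108z-270 = (-(3/19)z-603/361)(-19z²+296z-717) + ((176607/361)z-529821/361)
  -19z²+296z-717 = (-(6859/176607)z+86279/176607)((176607/361)z-529821/361) + (0)
Last nonzero remainder: (176607/361)z-529821/361. Dividing through by 176607/361 gives the monic gcd z-3.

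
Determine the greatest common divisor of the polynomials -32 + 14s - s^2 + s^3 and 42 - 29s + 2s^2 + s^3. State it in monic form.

-2 + s

Apply the Euclidean algorithm:
  s^3 - s^2 + 14s - 32 = (s^3 + 2s^2 - 29s + 42) + (-3s^2 + 43s - 74)
  s^3 + 2s^2 - 29s + 42 = (-(1/3)s - 49/9)(-3s^2 + 43s - 74) + ((1624/9)s - 3248/9)
  -3s^2 + 43s - 74 = (-(27/1624)s + 333/1624)((1624/9)s - 3248/9) + (0)
Last nonzero remainder: (1624/9)s - 3248/9. Dividing through by 1624/9 gives the monic gcd s - 2.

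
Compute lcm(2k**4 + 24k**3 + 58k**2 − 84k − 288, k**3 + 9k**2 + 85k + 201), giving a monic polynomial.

k**6 + 18k**5 + 168k**4 + 936k**3 + 1547k**2 − 3678k − 9648

Apply the Euclidean algorithm:
  2k**4 + 24k**3 + 58k**2 − 84k − 288 = (2k + 6)(k**3 + 9k**2 + 85k + 201) + (−166k**2 − 996k − 1494)
  k**3 + 9k**2 + 85k + 201 = (−(1/166)k − 3/166)(−166k**2 − 996k − 1494) + (58k + 174)
  −166k**2 − 996k − 1494 = (−(83/29)k − 249/29)(58k + 174) + (0)
Last nonzero remainder: 58k + 174. Dividing through by 58 gives the monic gcd k + 3.
Then lcm(f, g) = f·g / gcd(f, g); expanding and making the result monic gives the answer.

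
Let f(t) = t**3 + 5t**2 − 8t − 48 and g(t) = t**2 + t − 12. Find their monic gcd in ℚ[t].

t**2 + t − 12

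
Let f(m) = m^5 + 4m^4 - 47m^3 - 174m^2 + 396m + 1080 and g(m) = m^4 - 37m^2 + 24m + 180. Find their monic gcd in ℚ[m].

m^3 + 5m^2 - 12m - 36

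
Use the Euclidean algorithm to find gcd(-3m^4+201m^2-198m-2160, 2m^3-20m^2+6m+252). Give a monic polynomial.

m^2-3m-18

Euclidean algorithm in ℚ[m]:
  -3m^4+201m^2-198m-2160 = (-(3/2)m-15)(2m^3-20m^2+6m+252) + (-90m^2+270m+1620)
  2m^3-20m^2+6m+252 = (-(1/45)m+7/45)(-90m^2+270m+1620) + (0)
Last nonzero remainder: -90m^2+270m+1620. Dividing through by -90 gives the monic gcd m^2-3m-18.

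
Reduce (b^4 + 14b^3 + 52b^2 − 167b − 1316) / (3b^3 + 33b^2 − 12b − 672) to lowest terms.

(b^2 + 11b + 47)/(3b + 24)

Repeated division with remainder:
  b^4 + 14b^3 + 52b^2 − 167b − 1316 = ((1/3)b + 1)(3b^3 + 33b^2 − 12b − 672) + (23b^2 + 69b − 644)
  3b^3 + 33b^2 − 12b − 672 = ((3/23)b + 24/23)(23b^2 + 69b − 644) + (0)
Last nonzero remainder: 23b^2 + 69b − 644. Dividing through by 23 gives the monic gcd b^2 + 3b − 28.
Cancel b^2 + 3b − 28 from numerator and denominator to get the reduced form.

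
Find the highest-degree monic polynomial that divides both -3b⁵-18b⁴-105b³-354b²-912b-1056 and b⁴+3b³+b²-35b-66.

b³+6b²+19b+22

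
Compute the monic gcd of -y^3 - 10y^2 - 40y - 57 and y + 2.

1

By polynomial division,
  -y^3 - 10y^2 - 40y - 57 = (-y^2 - 8y - 24)(y + 2) + (-9)
  y + 2 = (-(1/9)y - 2/9)(-9) + (0)
The last nonzero remainder is the constant -9, so the polynomials are coprime and gcd = 1.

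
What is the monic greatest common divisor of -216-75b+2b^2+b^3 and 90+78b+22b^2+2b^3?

Euclidean algorithm in ℚ[b]:
  b^3+2b^2-75b-216 = (1/2)(2b^3+22b^2+78b+90) + (-9b^2-114b-261)
  2b^3+22b^2+78b+90 = (-(2/9)b+10/27)(-9b^2-114b-261) + ((560/9)b+560/3)
  -9b^2-114b-261 = (-(81/560)b-783/560)((560/9)b+560/3) + (0)
Last nonzero remainder: (560/9)b+560/3. Dividing through by 560/9 gives the monic gcd b+3.

3+b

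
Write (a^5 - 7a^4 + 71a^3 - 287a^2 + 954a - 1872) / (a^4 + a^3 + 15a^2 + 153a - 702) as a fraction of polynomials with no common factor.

Apply the Euclidean algorithm:
  a^5 - 7a^4 + 71a^3 - 287a^2 + 954a - 1872 = (a - 8)(a^4 + a^3 + 15a^2 + 153a - 702) + (64a^3 - 320a^2 + 2880a - 7488)
  a^4 + a^3 + 15a^2 + 153a - 702 = ((1/64)a + 3/32)(64a^3 - 320a^2 + 2880a - 7488) + (0)
Last nonzero remainder: 64a^3 - 320a^2 + 2880a - 7488. Dividing through by 64 gives the monic gcd a^3 - 5a^2 + 45a - 117.
Cancel a^3 - 5a^2 + 45a - 117 from numerator and denominator to get the reduced form.

(a^2 - 2a + 16)/(a + 6)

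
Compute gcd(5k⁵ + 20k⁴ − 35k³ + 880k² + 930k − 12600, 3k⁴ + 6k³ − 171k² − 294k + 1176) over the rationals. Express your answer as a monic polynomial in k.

Euclidean algorithm in ℚ[k]:
  5k⁵ + 20k⁴ − 35k³ + 880k² + 930k − 12600 = ((5/3)k + 10/3)(3k⁴ + 6k³ − 171k² − 294k + 1176) + (230k³ + 1940k² − 50k − 16520)
  3k⁴ + 6k³ − 171k² − 294k + 1176 = ((3/230)k − 222/2645)(230k³ + 1940k² − 50k − 16520) + (−(3978/529)k² − (43758/529)k − 111384/529)
  230k³ + 1940k² − 50k − 16520 = (−(60835/1989)k + 156055/1989)(−(3978/529)k² − (43758/529)k − 111384/529) + (0)
Last nonzero remainder: −(3978/529)k² − (43758/529)k − 111384/529. Dividing through by −3978/529 gives the monic gcd k² + 11k + 28.

k² + 11k + 28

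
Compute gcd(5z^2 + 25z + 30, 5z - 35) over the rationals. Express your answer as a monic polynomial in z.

By polynomial division,
  5z^2 + 25z + 30 = (z + 12)(5z - 35) + (450)
  5z - 35 = ((1/90)z - 7/90)(450) + (0)
The last nonzero remainder is the constant 450, so the polynomials are coprime and gcd = 1.

1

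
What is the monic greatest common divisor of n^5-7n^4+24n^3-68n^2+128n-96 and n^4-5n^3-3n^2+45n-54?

Repeated division with remainder:
  n^5-7n^4+24n^3-68n^2+128n-96 = (n-2)(n^4-5n^3-3n^2+45n-54) + (17n^3-119n^2+272n-204)
  n^4-5n^3-3n^2+45n-54 = ((1/17)n+2/17)(17n^3-119n^2+272n-204) + (-5n^2+25n-30)
  17n^3-119n^2+272n-204 = (-(17/5)n+34/5)(-5n^2+25n-30) + (0)
Last nonzero remainder: -5n^2+25n-30. Dividing through by -5 gives the monic gcd n^2-5n+6.

n^2-5n+6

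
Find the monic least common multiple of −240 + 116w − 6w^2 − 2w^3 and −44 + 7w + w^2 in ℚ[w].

1320 − 518w − 25w^2 + 14w^3 + w^4

Repeated division with remainder:
  −2w^3 − 6w^2 + 116w − 240 = (−2w + 8)(w^2 + 7w − 44) + (−28w + 112)
  w^2 + 7w − 44 = (−(1/28)w − 11/28)(−28w + 112) + (0)
Last nonzero remainder: −28w + 112. Dividing through by −28 gives the monic gcd w − 4.
Then lcm(f, g) = f·g / gcd(f, g); expanding and making the result monic gives the answer.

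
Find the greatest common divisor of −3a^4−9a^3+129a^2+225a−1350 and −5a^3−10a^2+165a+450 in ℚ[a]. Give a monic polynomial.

a+5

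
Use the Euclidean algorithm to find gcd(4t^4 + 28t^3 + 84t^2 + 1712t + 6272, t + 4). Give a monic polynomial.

t + 4

By polynomial division,
  4t^4 + 28t^3 + 84t^2 + 1712t + 6272 = (4t^3 + 12t^2 + 36t + 1568)(t + 4) + (0)
The last nonzero remainder t + 4 is already monic.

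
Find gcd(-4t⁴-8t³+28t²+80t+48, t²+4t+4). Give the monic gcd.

t²+4t+4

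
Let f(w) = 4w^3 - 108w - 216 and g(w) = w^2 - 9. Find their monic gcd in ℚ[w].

Repeated division with remainder:
  4w^3 - 108w - 216 = (4w)(w^2 - 9) + (-72w - 216)
  w^2 - 9 = (-(1/72)w + 1/24)(-72w - 216) + (0)
Last nonzero remainder: -72w - 216. Dividing through by -72 gives the monic gcd w + 3.

w + 3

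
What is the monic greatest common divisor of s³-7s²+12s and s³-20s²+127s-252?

Repeated division with remainder:
  s³-7s²+12s = (s³-20s²+127s-252) + (13s²-115s+252)
  s³-20s²+127s-252 = ((1/13)s-145/169)(13s²-115s+252) + ((1512/169)s-6048/169)
  13s²-115s+252 = ((2197/1512)s-169/24)((1512/169)s-6048/169) + (0)
Last nonzero remainder: (1512/169)s-6048/169. Dividing through by 1512/169 gives the monic gcd s-4.

s-4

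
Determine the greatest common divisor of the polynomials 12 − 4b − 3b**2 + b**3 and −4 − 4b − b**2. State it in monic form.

2 + b

Repeated division with remainder:
  b**3 − 3b**2 − 4b + 12 = (−b + 7)(−b**2 − 4b − 4) + (20b + 40)
  −b**2 − 4b − 4 = (−(1/20)b − 1/10)(20b + 40) + (0)
Last nonzero remainder: 20b + 40. Dividing through by 20 gives the monic gcd b + 2.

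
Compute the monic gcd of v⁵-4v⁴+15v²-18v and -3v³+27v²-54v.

Repeated division with remainder:
  v⁵-4v⁴+15v²-18v = (-(1/3)v²-(5/3)v-9)(-3v³+27v²-54v) + (168v²-504v)
  -3v³+27v²-54v = (-(1/56)v+3/28)(168v²-504v) + (0)
Last nonzero remainder: 168v²-504v. Dividing through by 168 gives the monic gcd v²-3v.

v²-3v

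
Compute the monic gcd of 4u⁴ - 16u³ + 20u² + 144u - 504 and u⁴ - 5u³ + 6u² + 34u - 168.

u³ - u² + 2u + 42

Apply the Euclidean algorithm:
  4u⁴ - 16u³ + 20u² + 144u - 504 = (4)(u⁴ - 5u³ + 6u² + 34u - 168) + (4u³ - 4u² + 8u + 168)
  u⁴ - 5u³ + 6u² + 34u - 168 = ((1/4)u - 1)(4u³ - 4u² + 8u + 168) + (0)
Last nonzero remainder: 4u³ - 4u² + 8u + 168. Dividing through by 4 gives the monic gcd u³ - u² + 2u + 42.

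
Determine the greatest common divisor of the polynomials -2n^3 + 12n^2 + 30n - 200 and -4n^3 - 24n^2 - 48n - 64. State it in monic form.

By polynomial division,
  -2n^3 + 12n^2 + 30n - 200 = (1/2)(-4n^3 - 24n^2 - 48n - 64) + (24n^2 + 54n - 168)
  -4n^3 - 24n^2 - 48n - 64 = (-(1/6)n - 5/8)(24n^2 + 54n - 168) + (-(169/4)n - 169)
  24n^2 + 54n - 168 = (-(96/169)n + 168/169)(-(169/4)n - 169) + (0)
Last nonzero remainder: -(169/4)n - 169. Dividing through by -169/4 gives the monic gcd n + 4.

n + 4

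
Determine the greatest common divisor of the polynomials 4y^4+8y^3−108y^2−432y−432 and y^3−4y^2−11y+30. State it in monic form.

y+3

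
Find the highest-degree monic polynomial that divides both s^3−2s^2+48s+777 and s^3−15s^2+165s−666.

s^2−9s+111

Repeated division with remainder:
  s^3−2s^2+48s+777 = (s^3−15s^2+165s−666) + (13s^2−117s+1443)
  s^3−15s^2+165s−666 = ((1/13)s−6/13)(13s^2−117s+1443) + (0)
Last nonzero remainder: 13s^2−117s+1443. Dividing through by 13 gives the monic gcd s^2−9s+111.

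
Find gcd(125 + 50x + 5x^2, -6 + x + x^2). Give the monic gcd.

1

Euclidean algorithm in ℚ[x]:
  5x^2 + 50x + 125 = (5)(x^2 + x - 6) + (45x + 155)
  x^2 + x - 6 = ((1/45)x - 22/405)(45x + 155) + (196/81)
  45x + 155 = ((3645/196)x + 12555/196)(196/81) + (0)
The last nonzero remainder is the constant 196/81, so the polynomials are coprime and gcd = 1.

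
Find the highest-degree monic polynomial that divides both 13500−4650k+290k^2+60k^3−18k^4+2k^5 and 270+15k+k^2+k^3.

270+15k+k^2+k^3

Apply the Euclidean algorithm:
  2k^5−18k^4+60k^3+290k^2−4650k+13500 = (2k^2−20k+50)(k^3+k^2+15k+270) + (0)
The last nonzero remainder k^3+k^2+15k+270 is already monic.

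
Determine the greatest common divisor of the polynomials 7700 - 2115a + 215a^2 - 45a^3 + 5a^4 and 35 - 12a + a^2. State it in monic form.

By polynomial division,
  5a^4 - 45a^3 + 215a^2 - 2115a + 7700 = (5a^2 + 15a + 220)(a^2 - 12a + 35) + (0)
The last nonzero remainder a^2 - 12a + 35 is already monic.

35 - 12a + a^2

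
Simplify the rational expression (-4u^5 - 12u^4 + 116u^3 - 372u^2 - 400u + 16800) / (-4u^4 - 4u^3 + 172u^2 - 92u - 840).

(u^3 + u^2 + 4u + 120)/(u^2 - u - 6)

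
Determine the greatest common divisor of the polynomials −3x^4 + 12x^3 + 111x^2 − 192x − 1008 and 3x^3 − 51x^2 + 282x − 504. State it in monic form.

x^2 − 11x + 28

By polynomial division,
  −3x^4 + 12x^3 + 111x^2 − 192x − 1008 = (−x − 13)(3x^3 − 51x^2 + 282x − 504) + (−270x^2 + 2970x − 7560)
  3x^3 − 51x^2 + 282x − 504 = (−(1/90)x + 1/15)(−270x^2 + 2970x − 7560) + (0)
Last nonzero remainder: −270x^2 + 2970x − 7560. Dividing through by −270 gives the monic gcd x^2 − 11x + 28.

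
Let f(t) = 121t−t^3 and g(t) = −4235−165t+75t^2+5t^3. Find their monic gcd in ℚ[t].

By polynomial division,
  −t^3+121t = (−1/5)(5t^3+75t^2−165t−4235) + (15t^2+88t−847)
  5t^3+75t^2−165t−4235 = ((1/3)t+137/45)(15t^2+88t−847) + (−(6776/45)t−74536/45)
  15t^2+88t−847 = (−(675/6776)t+45/88)(−(6776/45)t−74536/45) + (0)
Last nonzero remainder: −(6776/45)t−74536/45. Dividing through by −6776/45 gives the monic gcd t+11.

11+t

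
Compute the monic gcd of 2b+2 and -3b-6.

Euclidean algorithm in ℚ[b]:
  2b+2 = (-2/3)(-3b-6) + (-2)
  -3b-6 = ((3/2)b+3)(-2) + (0)
The last nonzero remainder is the constant -2, so the polynomials are coprime and gcd = 1.

1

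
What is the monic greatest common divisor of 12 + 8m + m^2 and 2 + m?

2 + m

By polynomial division,
  m^2 + 8m + 12 = (m + 6)(m + 2) + (0)
The last nonzero remainder m + 2 is already monic.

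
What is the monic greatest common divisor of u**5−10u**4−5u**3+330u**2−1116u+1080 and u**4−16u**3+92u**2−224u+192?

u**2−8u+12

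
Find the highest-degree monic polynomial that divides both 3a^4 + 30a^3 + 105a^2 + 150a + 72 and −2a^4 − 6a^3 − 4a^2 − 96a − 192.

By polynomial division,
  3a^4 + 30a^3 + 105a^2 + 150a + 72 = (−3/2)(−2a^4 − 6a^3 − 4a^2 − 96a − 192) + (21a^3 + 99a^2 + 6a − 216)
  −2a^4 − 6a^3 − 4a^2 − 96a − 192 = (−(2/21)a + 8/49)(21a^3 + 99a^2 + 6a − 216) + (−(960/49)a^2 − (5760/49)a − 7680/49)
  21a^3 + 99a^2 + 6a − 216 = (−(343/320)a + 441/320)(−(960/49)a^2 − (5760/49)a − 7680/49) + (0)
Last nonzero remainder: −(960/49)a^2 − (5760/49)a − 7680/49. Dividing through by −960/49 gives the monic gcd a^2 + 6a + 8.

a^2 + 6a + 8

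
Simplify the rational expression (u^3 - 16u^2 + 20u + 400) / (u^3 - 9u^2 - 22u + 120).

By polynomial division,
  u^3 - 16u^2 + 20u + 400 = (u^3 - 9u^2 - 22u + 120) + (-7u^2 + 42u + 280)
  u^3 - 9u^2 - 22u + 120 = (-(1/7)u + 3/7)(-7u^2 + 42u + 280) + (0)
Last nonzero remainder: -7u^2 + 42u + 280. Dividing through by -7 gives the monic gcd u^2 - 6u - 40.
Cancel u^2 - 6u - 40 from numerator and denominator to get the reduced form.

(u - 10)/(u - 3)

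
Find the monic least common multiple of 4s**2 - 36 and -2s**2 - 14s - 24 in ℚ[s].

By polynomial division,
  4s**2 - 36 = (-2)(-2s**2 - 14s - 24) + (-28s - 84)
  -2s**2 - 14s - 24 = ((1/14)s + 2/7)(-28s - 84) + (0)
Last nonzero remainder: -28s - 84. Dividing through by -28 gives the monic gcd s + 3.
Then lcm(f, g) = f·g / gcd(f, g); expanding and making the result monic gives the answer.

s**3 + 4s**2 - 9s - 36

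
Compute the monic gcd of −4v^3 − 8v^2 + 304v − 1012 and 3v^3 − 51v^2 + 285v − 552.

Euclidean algorithm in ℚ[v]:
  −4v^3 − 8v^2 + 304v − 1012 = (−4/3)(3v^3 − 51v^2 + 285v − 552) + (−76v^2 + 684v − 1748)
  3v^3 − 51v^2 + 285v − 552 = (−(3/76)v + 6/19)(−76v^2 + 684v − 1748) + (0)
Last nonzero remainder: −76v^2 + 684v − 1748. Dividing through by −76 gives the monic gcd v^2 − 9v + 23.

v^2 − 9v + 23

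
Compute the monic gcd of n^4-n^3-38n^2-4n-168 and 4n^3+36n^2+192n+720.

n+6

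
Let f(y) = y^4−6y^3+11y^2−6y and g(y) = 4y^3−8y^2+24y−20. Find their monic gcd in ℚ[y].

Repeated division with remainder:
  y^4−6y^3+11y^2−6y = ((1/4)y−1)(4y^3−8y^2+24y−20) + (−3y^2+23y−20)
  4y^3−8y^2+24y−20 = (−(4/3)y−68/9)(−3y^2+23y−20) + ((1540/9)y−1540/9)
  −3y^2+23y−20 = (−(27/1540)y+9/77)((1540/9)y−1540/9) + (0)
Last nonzero remainder: (1540/9)y−1540/9. Dividing through by 1540/9 gives the monic gcd y−1.

y−1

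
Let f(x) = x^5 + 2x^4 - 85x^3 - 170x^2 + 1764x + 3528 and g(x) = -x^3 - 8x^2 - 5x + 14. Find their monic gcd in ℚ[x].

x^2 + 9x + 14

Apply the Euclidean algorithm:
  x^5 + 2x^4 - 85x^3 - 170x^2 + 1764x + 3528 = (-x^2 + 6x + 42)(-x^3 - 8x^2 - 5x + 14) + (210x^2 + 1890x + 2940)
  -x^3 - 8x^2 - 5x + 14 = (-(1/210)x + 1/210)(210x^2 + 1890x + 2940) + (0)
Last nonzero remainder: 210x^2 + 1890x + 2940. Dividing through by 210 gives the monic gcd x^2 + 9x + 14.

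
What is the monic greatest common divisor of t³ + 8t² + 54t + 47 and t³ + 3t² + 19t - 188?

t² + 7t + 47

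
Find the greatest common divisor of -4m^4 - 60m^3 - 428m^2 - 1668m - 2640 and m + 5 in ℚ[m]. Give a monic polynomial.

Apply the Euclidean algorithm:
  -4m^4 - 60m^3 - 428m^2 - 1668m - 2640 = (-4m^3 - 40m^2 - 228m - 528)(m + 5) + (0)
The last nonzero remainder m + 5 is already monic.

m + 5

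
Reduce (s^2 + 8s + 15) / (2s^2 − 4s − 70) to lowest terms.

By polynomial division,
  s^2 + 8s + 15 = (1/2)(2s^2 − 4s − 70) + (10s + 50)
  2s^2 − 4s − 70 = ((1/5)s − 7/5)(10s + 50) + (0)
Last nonzero remainder: 10s + 50. Dividing through by 10 gives the monic gcd s + 5.
Cancel s + 5 from numerator and denominator to get the reduced form.

(s + 3)/(2s − 14)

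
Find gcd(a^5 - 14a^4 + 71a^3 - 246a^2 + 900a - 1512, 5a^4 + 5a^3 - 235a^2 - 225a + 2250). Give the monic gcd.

By polynomial division,
  a^5 - 14a^4 + 71a^3 - 246a^2 + 900a - 1512 = ((1/5)a - 3)(5a^4 + 5a^3 - 235a^2 - 225a + 2250) + (133a^3 - 906a^2 - 225a + 5238)
  5a^4 + 5a^3 - 235a^2 - 225a + 2250 = ((5/133)a + 5195/17689)(133a^3 - 906a^2 - 225a + 5238) + ((699380/17689)a^2 - (6294420/17689)a + 12588840/17689)
  133a^3 - 906a^2 - 225a + 5238 = ((2352637/699380)a + 5147499/699380)((699380/17689)a^2 - (6294420/17689)a + 12588840/17689) + (0)
Last nonzero remainder: (699380/17689)a^2 - (6294420/17689)a + 12588840/17689. Dividing through by 699380/17689 gives the monic gcd a^2 - 9a + 18.

a^2 - 9a + 18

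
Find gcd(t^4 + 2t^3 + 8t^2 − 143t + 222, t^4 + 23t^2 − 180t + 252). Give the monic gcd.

Repeated division with remainder:
  t^4 + 2t^3 + 8t^2 − 143t + 222 = (t^4 + 23t^2 − 180t + 252) + (2t^3 − 15t^2 + 37t − 30)
  t^4 + 23t^2 − 180t + 252 = ((1/2)t + 15/4)(2t^3 − 15t^2 + 37t − 30) + ((243/4)t^2 − (1215/4)t + 729/2)
  2t^3 − 15t^2 + 37t − 30 = ((8/243)t − 20/243)((243/4)t^2 − (1215/4)t + 729/2) + (0)
Last nonzero remainder: (243/4)t^2 − (1215/4)t + 729/2. Dividing through by 243/4 gives the monic gcd t^2 − 5t + 6.

t^2 − 5t + 6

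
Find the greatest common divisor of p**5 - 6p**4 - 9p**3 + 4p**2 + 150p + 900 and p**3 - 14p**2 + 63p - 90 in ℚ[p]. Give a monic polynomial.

p**2 - 11p + 30

Euclidean algorithm in ℚ[p]:
  p**5 - 6p**4 - 9p**3 + 4p**2 + 150p + 900 = (p**2 + 8p + 40)(p**3 - 14p**2 + 63p - 90) + (150p**2 - 1650p + 4500)
  p**3 - 14p**2 + 63p - 90 = ((1/150)p - 1/50)(150p**2 - 1650p + 4500) + (0)
Last nonzero remainder: 150p**2 - 1650p + 4500. Dividing through by 150 gives the monic gcd p**2 - 11p + 30.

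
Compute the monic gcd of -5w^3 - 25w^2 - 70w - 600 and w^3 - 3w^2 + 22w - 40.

Apply the Euclidean algorithm:
  -5w^3 - 25w^2 - 70w - 600 = (-5)(w^3 - 3w^2 + 22w - 40) + (-40w^2 + 40w - 800)
  w^3 - 3w^2 + 22w - 40 = (-(1/40)w + 1/20)(-40w^2 + 40w - 800) + (0)
Last nonzero remainder: -40w^2 + 40w - 800. Dividing through by -40 gives the monic gcd w^2 - w + 20.

w^2 - w + 20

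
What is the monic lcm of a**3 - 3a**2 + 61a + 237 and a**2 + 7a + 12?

a**4 + a**3 + 49a**2 + 481a + 948

Repeated division with remainder:
  a**3 - 3a**2 + 61a + 237 = (a - 10)(a**2 + 7a + 12) + (119a + 357)
  a**2 + 7a + 12 = ((1/119)a + 4/119)(119a + 357) + (0)
Last nonzero remainder: 119a + 357. Dividing through by 119 gives the monic gcd a + 3.
Then lcm(f, g) = f·g / gcd(f, g); expanding and making the result monic gives the answer.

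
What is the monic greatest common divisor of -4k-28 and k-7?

1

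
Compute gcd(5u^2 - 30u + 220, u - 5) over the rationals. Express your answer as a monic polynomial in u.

1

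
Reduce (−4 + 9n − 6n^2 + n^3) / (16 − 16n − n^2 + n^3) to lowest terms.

(−1 + n)/(4 + n)

Euclidean algorithm in ℚ[n]:
  n^3 − 6n^2 + 9n − 4 = (n^3 − n^2 − 16n + 16) + (−5n^2 + 25n − 20)
  n^3 − n^2 − 16n + 16 = (−(1/5)n − 4/5)(−5n^2 + 25n − 20) + (0)
Last nonzero remainder: −5n^2 + 25n − 20. Dividing through by −5 gives the monic gcd n^2 − 5n + 4.
Cancel n^2 − 5n + 4 from numerator and denominator to get the reduced form.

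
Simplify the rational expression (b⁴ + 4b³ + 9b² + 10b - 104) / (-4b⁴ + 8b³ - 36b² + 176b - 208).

(-b - 4)/(4b - 8)

Euclidean algorithm in ℚ[b]:
  b⁴ + 4b³ + 9b² + 10b - 104 = (-1/4)(-4b⁴ + 8b³ - 36b² + 176b - 208) + (6b³ + 54b - 156)
  -4b⁴ + 8b³ - 36b² + 176b - 208 = (-(2/3)b + 4/3)(6b³ + 54b - 156) + (0)
Last nonzero remainder: 6b³ + 54b - 156. Dividing through by 6 gives the monic gcd b³ + 9b - 26.
Cancel b³ + 9b - 26 from numerator and denominator to get the reduced form.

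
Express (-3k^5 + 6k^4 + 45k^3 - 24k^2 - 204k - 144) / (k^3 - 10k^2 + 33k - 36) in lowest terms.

(-3k^3 - 15k^2 - 24k - 12)/(k - 3)

Euclidean algorithm in ℚ[k]:
  -3k^5 + 6k^4 + 45k^3 - 24k^2 - 204k - 144 = (-3k^2 - 24k - 96)(k^3 - 10k^2 + 33k - 36) + (-300k^2 + 2100k - 3600)
  k^3 - 10k^2 + 33k - 36 = (-(1/300)k + 1/100)(-300k^2 + 2100k - 3600) + (0)
Last nonzero remainder: -300k^2 + 2100k - 3600. Dividing through by -300 gives the monic gcd k^2 - 7k + 12.
Cancel k^2 - 7k + 12 from numerator and denominator to get the reduced form.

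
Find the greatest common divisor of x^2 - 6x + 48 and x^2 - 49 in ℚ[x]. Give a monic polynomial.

By polynomial division,
  x^2 - 6x + 48 = (x^2 - 49) + (-6x + 97)
  x^2 - 49 = (-(1/6)x - 97/36)(-6x + 97) + (7645/36)
  -6x + 97 = (-(216/7645)x + 3492/7645)(7645/36) + (0)
The last nonzero remainder is the constant 7645/36, so the polynomials are coprime and gcd = 1.

1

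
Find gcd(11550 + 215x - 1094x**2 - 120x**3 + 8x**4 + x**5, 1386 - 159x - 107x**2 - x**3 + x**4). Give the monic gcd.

Apply the Euclidean algorithm:
  x**5 + 8x**4 - 120x**3 - 1094x**2 + 215x + 11550 = (x + 9)(x**4 - x**3 - 107x**2 - 159x + 1386) + (-4x**3 + 28x**2 + 260x - 924)
  x**4 - x**3 - 107x**2 - 159x + 1386 = (-(1/4)x - 3/2)(-4x**3 + 28x**2 + 260x - 924) + (0)
Last nonzero remainder: -4x**3 + 28x**2 + 260x - 924. Dividing through by -4 gives the monic gcd x**3 - 7x**2 - 65x + 231.

231 - 65x - 7x**2 + x**3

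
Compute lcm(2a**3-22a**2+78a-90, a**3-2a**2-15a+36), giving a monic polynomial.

Apply the Euclidean algorithm:
  2a**3-22a**2+78a-90 = (2)(a**3-2a**2-15a+36) + (-18a**2+108a-162)
  a**3-2a**2-15a+36 = (-(1/18)a-2/9)(-18a**2+108a-162) + (0)
Last nonzero remainder: -18a**2+108a-162. Dividing through by -18 gives the monic gcd a**2-6a+9.
Then lcm(f, g) = f·g / gcd(f, g); expanding and making the result monic gives the answer.

a**4-7a**3-5a**2+111a-180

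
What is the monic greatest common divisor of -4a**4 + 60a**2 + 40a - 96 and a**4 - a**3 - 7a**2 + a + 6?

a**2 + a - 2

Repeated division with remainder:
  -4a**4 + 60a**2 + 40a - 96 = (-4)(a**4 - a**3 - 7a**2 + a + 6) + (-4a**3 + 32a**2 + 44a - 72)
  a**4 - a**3 - 7a**2 + a + 6 = (-(1/4)a - 7/4)(-4a**3 + 32a**2 + 44a - 72) + (60a**2 + 60a - 120)
  -4a**3 + 32a**2 + 44a - 72 = (-(1/15)a + 3/5)(60a**2 + 60a - 120) + (0)
Last nonzero remainder: 60a**2 + 60a - 120. Dividing through by 60 gives the monic gcd a**2 + a - 2.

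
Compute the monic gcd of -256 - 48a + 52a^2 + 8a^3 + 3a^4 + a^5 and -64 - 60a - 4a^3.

Euclidean algorithm in ℚ[a]:
  a^5 + 3a^4 + 8a^3 + 52a^2 - 48a - 256 = (-(1/4)a^2 - (3/4)a + 7/4)(-4a^3 - 60a - 64) + (-9a^2 + 9a - 144)
  -4a^3 - 60a - 64 = ((4/9)a + 4/9)(-9a^2 + 9a - 144) + (0)
Last nonzero remainder: -9a^2 + 9a - 144. Dividing through by -9 gives the monic gcd a^2 - a + 16.

16 - a + a^2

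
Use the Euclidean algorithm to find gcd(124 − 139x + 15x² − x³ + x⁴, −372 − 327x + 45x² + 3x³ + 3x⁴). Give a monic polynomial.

Euclidean algorithm in ℚ[x]:
  x⁴ − x³ + 15x² − 139x + 124 = (1/3)(3x⁴ + 3x³ + 45x² − 327x − 372) + (−2x³ − 30x + 248)
  3x⁴ + 3x³ + 45x² − 327x − 372 = (−(3/2)x − 3/2)(−2x³ − 30x + 248) + (0)
Last nonzero remainder: −2x³ − 30x + 248. Dividing through by −2 gives the monic gcd x³ + 15x − 124.

−124 + 15x + x³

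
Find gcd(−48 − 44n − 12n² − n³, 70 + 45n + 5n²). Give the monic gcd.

Apply the Euclidean algorithm:
  −n³ − 12n² − 44n − 48 = (−(1/5)n − 3/5)(5n² + 45n + 70) + (−3n − 6)
  5n² + 45n + 70 = (−(5/3)n − 35/3)(−3n − 6) + (0)
Last nonzero remainder: −3n − 6. Dividing through by −3 gives the monic gcd n + 2.

2 + n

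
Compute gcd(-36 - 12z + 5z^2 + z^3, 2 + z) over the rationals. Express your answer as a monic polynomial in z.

2 + z

By polynomial division,
  z^3 + 5z^2 - 12z - 36 = (z^2 + 3z - 18)(z + 2) + (0)
The last nonzero remainder z + 2 is already monic.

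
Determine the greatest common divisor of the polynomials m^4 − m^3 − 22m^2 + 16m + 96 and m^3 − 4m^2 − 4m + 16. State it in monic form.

Euclidean algorithm in ℚ[m]:
  m^4 − m^3 − 22m^2 + 16m + 96 = (m + 3)(m^3 − 4m^2 − 4m + 16) + (−6m^2 + 12m + 48)
  m^3 − 4m^2 − 4m + 16 = (−(1/6)m + 1/3)(−6m^2 + 12m + 48) + (0)
Last nonzero remainder: −6m^2 + 12m + 48. Dividing through by −6 gives the monic gcd m^2 − 2m − 8.

m^2 − 2m − 8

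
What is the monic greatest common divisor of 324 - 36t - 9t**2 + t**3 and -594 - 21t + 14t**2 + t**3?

-6 + t

Euclidean algorithm in ℚ[t]:
  t**3 - 9t**2 - 36t + 324 = (t**3 + 14t**2 - 21t - 594) + (-23t**2 - 15t + 918)
  t**3 + 14t**2 - 21t - 594 = (-(1/23)t - 307/529)(-23t**2 - 15t + 918) + ((5400/529)t - 32400/529)
  -23t**2 - 15t + 918 = (-(12167/5400)t - 8993/600)((5400/529)t - 32400/529) + (0)
Last nonzero remainder: (5400/529)t - 32400/529. Dividing through by 5400/529 gives the monic gcd t - 6.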